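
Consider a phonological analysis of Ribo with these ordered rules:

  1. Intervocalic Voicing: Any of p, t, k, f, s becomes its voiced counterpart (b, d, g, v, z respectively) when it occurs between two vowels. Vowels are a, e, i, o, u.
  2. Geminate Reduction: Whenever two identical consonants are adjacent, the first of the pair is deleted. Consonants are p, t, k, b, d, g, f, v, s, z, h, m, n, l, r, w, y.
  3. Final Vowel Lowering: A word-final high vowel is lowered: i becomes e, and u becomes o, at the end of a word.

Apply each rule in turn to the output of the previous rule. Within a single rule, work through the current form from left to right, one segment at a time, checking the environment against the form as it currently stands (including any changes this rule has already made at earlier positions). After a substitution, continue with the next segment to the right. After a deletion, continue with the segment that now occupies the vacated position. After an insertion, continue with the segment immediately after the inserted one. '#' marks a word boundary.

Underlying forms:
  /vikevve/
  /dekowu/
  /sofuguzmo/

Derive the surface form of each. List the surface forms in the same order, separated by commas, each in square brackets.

/vikevve/:
  1 Intervocalic Voicing: [vikevve] → [vigevve]
  2 Geminate Reduction: [vigevve] → [vigeve]
  3 Final Vowel Lowering: no change — [vigeve]
/dekowu/:
  1 Intervocalic Voicing: [dekowu] → [degowu]
  2 Geminate Reduction: no change — [degowu]
  3 Final Vowel Lowering: [degowu] → [degowo]
/sofuguzmo/:
  1 Intervocalic Voicing: [sofuguzmo] → [sovuguzmo]
  2 Geminate Reduction: no change — [sovuguzmo]
  3 Final Vowel Lowering: no change — [sovuguzmo]

[vigeve], [degowo], [sovuguzmo]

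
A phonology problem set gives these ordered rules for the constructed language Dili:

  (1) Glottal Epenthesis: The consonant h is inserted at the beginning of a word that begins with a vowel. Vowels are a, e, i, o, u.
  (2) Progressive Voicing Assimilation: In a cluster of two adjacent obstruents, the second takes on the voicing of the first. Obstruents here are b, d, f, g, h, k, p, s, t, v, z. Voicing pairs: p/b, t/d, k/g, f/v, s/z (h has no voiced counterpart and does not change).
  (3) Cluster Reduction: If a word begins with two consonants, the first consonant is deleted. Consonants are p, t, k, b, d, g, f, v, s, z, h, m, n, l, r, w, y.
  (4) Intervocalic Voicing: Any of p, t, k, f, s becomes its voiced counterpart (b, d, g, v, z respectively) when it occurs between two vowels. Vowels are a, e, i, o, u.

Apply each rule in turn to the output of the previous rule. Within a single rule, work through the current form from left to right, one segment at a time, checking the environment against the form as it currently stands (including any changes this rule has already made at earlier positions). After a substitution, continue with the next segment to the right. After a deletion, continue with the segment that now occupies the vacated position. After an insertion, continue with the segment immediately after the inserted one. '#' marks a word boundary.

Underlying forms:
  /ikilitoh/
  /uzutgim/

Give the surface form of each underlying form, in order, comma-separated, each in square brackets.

[higilidoh], [huzutkim]

/ikilitoh/:
  (1) Glottal Epenthesis: [ikilitoh] → [hikilitoh]
  (2) Progressive Voicing Assimilation: no change — [hikilitoh]
  (3) Cluster Reduction: no change — [hikilitoh]
  (4) Intervocalic Voicing: [hikilitoh] → [higilidoh]
/uzutgim/:
  (1) Glottal Epenthesis: [uzutgim] → [huzutgim]
  (2) Progressive Voicing Assimilation: [huzutgim] → [huzutkim]
  (3) Cluster Reduction: no change — [huzutkim]
  (4) Intervocalic Voicing: no change — [huzutkim]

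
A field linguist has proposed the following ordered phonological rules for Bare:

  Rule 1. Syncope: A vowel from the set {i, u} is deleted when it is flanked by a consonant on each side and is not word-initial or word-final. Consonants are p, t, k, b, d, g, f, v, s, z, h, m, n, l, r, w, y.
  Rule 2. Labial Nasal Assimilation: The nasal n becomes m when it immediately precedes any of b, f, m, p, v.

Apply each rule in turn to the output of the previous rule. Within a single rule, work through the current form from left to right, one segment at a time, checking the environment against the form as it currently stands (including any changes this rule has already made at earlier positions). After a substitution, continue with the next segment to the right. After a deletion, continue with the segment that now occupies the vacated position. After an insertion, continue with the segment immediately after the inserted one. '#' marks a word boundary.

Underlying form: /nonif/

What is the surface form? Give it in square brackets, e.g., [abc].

Rule 1 Syncope: [nonif] → [nonf]
Rule 2 Labial Nasal Assimilation: [nonf] → [nomf]

[nomf]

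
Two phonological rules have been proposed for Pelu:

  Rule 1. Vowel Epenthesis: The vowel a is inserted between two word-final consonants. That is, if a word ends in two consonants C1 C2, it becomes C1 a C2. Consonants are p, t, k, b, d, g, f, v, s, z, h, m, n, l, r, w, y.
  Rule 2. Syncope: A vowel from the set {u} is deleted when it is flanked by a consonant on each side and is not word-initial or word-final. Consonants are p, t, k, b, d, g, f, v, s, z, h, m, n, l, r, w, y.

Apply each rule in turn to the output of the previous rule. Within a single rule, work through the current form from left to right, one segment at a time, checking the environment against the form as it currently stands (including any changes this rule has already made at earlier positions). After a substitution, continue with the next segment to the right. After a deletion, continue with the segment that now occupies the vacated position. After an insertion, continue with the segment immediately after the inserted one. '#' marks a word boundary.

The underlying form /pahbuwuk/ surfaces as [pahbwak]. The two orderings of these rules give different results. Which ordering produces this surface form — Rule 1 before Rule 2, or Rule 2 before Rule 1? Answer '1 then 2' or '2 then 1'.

2 then 1

Order 1 then 2:
  1 Vowel Epenthesis: no change — [pahbuwuk]
  2 Syncope: [pahbuwuk] → [pahbwk]
  result: [pahbwk]
Order 2 then 1:
  2 Syncope: [pahbuwuk] → [pahbwk]
  1 Vowel Epenthesis: [pahbwk] → [pahbwak]
  result: [pahbwak]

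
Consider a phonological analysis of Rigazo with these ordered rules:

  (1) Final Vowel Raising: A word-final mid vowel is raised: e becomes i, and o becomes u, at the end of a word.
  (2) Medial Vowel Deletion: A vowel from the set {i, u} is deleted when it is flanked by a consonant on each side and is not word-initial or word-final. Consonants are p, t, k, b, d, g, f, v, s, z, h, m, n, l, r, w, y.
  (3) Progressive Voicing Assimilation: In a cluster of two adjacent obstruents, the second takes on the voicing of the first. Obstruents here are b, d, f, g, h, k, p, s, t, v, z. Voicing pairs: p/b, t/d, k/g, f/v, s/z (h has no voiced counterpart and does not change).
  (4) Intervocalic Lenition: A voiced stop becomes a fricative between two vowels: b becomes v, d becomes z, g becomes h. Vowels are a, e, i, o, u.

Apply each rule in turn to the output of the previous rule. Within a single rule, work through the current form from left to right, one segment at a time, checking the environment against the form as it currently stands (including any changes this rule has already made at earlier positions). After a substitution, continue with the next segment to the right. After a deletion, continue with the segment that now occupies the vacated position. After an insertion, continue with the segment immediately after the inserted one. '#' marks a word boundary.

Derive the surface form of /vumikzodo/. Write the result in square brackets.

[vmksozu]

(1) Final Vowel Raising: [vumikzodo] → [vumikzodu]
(2) Medial Vowel Deletion: [vumikzodu] → [vmkzodu]
(3) Progressive Voicing Assimilation: [vmkzodu] → [vmksodu]
(4) Intervocalic Lenition: [vmksodu] → [vmksozu]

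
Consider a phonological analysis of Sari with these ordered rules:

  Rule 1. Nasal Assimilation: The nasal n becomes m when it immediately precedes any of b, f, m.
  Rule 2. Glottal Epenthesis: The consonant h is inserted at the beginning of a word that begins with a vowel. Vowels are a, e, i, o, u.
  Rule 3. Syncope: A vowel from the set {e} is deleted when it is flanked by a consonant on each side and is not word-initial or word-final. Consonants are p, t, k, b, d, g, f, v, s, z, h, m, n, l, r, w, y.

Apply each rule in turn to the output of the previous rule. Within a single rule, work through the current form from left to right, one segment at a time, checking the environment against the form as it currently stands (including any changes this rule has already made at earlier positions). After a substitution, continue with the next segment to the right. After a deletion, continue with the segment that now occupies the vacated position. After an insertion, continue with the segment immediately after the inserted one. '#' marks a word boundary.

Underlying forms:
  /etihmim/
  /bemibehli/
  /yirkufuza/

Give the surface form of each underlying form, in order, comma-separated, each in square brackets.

/etihmim/:
  Rule 1 Nasal Assimilation: no change — [etihmim]
  Rule 2 Glottal Epenthesis: [etihmim] → [hetihmim]
  Rule 3 Syncope: [hetihmim] → [htihmim]
/bemibehli/:
  Rule 1 Nasal Assimilation: no change — [bemibehli]
  Rule 2 Glottal Epenthesis: no change — [bemibehli]
  Rule 3 Syncope: [bemibehli] → [bmibhli]
/yirkufuza/:
  Rule 1 Nasal Assimilation: no change — [yirkufuza]
  Rule 2 Glottal Epenthesis: no change — [yirkufuza]
  Rule 3 Syncope: no change — [yirkufuza]

[htihmim], [bmibhli], [yirkufuza]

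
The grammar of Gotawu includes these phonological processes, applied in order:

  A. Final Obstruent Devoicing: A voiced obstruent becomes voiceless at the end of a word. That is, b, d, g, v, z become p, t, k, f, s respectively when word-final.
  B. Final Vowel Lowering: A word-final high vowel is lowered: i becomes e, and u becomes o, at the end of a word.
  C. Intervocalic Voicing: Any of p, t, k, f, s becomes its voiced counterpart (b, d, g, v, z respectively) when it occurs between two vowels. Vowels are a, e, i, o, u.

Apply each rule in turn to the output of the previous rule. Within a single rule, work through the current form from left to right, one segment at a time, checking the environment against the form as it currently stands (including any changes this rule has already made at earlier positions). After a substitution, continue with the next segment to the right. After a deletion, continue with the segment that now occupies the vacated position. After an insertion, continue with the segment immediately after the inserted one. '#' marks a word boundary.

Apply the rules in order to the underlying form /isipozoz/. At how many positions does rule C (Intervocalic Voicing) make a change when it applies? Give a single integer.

A Final Obstruent Devoicing: [isipozoz] → [isipozos]
B Final Vowel Lowering: no change — [isipozos]
C Intervocalic Voicing: [isipozos] → [izibozos]
Rule C changed 2 position(s).

2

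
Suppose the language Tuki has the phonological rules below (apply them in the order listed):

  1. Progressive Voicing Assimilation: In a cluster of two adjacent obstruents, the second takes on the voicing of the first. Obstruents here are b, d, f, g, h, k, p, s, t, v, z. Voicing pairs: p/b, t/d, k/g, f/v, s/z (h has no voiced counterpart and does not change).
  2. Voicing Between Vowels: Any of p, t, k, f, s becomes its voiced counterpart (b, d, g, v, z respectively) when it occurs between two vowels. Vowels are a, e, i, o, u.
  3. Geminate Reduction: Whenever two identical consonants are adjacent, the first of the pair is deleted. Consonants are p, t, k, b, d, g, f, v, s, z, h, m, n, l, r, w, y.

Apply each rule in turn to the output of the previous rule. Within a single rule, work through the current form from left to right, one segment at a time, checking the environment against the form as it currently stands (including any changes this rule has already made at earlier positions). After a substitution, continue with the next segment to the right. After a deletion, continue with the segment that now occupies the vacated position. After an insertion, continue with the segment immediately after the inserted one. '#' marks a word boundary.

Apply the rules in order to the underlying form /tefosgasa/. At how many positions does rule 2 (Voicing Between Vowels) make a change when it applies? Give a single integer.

1 Progressive Voicing Assimilation: [tefosgasa] → [tefoskasa]
2 Voicing Between Vowels: [tefoskasa] → [tevoskaza]
3 Geminate Reduction: no change — [tevoskaza]
Rule 2 changed 2 position(s).

2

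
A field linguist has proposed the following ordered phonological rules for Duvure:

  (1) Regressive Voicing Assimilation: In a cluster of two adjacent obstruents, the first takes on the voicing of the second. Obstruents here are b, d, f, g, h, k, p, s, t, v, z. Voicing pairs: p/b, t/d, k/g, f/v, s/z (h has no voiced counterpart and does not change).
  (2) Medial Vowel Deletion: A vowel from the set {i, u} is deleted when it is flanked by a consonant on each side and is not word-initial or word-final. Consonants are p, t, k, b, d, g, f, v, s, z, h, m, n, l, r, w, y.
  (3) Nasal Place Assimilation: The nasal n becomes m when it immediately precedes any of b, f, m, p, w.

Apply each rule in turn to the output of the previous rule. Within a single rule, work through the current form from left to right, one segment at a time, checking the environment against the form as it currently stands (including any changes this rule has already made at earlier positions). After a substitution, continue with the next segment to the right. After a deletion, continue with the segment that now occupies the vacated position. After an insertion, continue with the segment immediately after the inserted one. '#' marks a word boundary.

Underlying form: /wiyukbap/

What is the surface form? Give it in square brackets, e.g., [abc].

[wygbap]

(1) Regressive Voicing Assimilation: [wiyukbap] → [wiyugbap]
(2) Medial Vowel Deletion: [wiyugbap] → [wygbap]
(3) Nasal Place Assimilation: no change — [wygbap]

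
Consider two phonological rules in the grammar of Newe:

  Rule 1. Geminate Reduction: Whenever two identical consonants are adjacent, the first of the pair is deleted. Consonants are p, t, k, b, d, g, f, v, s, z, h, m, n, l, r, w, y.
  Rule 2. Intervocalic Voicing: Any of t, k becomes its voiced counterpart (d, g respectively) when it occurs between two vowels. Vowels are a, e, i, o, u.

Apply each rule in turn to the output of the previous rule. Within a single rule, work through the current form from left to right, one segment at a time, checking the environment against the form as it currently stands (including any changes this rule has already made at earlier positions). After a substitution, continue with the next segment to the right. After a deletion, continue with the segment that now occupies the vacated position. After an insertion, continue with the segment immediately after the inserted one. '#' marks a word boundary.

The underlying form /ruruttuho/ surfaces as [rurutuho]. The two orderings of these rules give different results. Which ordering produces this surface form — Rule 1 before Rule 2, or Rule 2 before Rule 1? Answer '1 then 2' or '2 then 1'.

2 then 1

Order 1 then 2:
  1 Geminate Reduction: [ruruttuho] → [rurutuho]
  2 Intervocalic Voicing: [rurutuho] → [ruruduho]
  result: [ruruduho]
Order 2 then 1:
  2 Intervocalic Voicing: no change — [ruruttuho]
  1 Geminate Reduction: [ruruttuho] → [rurutuho]
  result: [rurutuho]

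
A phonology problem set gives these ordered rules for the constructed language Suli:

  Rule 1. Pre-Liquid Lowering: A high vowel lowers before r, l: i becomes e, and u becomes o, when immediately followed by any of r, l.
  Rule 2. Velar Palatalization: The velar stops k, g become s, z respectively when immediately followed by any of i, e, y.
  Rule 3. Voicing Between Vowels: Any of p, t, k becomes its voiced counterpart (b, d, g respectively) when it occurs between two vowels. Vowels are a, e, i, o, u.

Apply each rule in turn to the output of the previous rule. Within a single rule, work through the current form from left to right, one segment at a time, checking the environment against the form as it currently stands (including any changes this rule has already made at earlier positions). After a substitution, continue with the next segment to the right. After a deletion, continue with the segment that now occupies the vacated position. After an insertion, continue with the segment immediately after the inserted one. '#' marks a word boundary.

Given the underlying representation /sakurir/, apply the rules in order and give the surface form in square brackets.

[sagorer]

Rule 1 Pre-Liquid Lowering: [sakurir] → [sakorer]
Rule 2 Velar Palatalization: no change — [sakorer]
Rule 3 Voicing Between Vowels: [sakorer] → [sagorer]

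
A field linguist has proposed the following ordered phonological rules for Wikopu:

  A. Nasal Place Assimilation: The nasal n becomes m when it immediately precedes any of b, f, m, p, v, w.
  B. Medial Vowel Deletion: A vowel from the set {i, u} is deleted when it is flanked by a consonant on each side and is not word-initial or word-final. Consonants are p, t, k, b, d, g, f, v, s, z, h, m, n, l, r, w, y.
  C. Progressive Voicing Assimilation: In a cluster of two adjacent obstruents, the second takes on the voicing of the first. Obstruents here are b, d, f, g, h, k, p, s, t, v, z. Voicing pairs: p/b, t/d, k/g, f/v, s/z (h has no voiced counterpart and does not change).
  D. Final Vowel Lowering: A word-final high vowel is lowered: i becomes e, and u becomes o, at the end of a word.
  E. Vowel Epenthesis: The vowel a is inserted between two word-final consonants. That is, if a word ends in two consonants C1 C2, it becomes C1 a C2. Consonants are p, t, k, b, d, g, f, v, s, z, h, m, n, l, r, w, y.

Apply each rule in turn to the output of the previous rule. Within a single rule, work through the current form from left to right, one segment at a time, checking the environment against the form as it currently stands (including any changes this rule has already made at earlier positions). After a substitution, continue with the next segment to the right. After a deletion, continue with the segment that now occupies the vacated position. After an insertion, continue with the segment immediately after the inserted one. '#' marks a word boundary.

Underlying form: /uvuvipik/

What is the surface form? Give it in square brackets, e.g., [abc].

[uvvbag]

A Nasal Place Assimilation: no change — [uvuvipik]
B Medial Vowel Deletion: [uvuvipik] → [uvvpk]
C Progressive Voicing Assimilation: [uvvpk] → [uvvbg]
D Final Vowel Lowering: no change — [uvvbg]
E Vowel Epenthesis: [uvvbg] → [uvvbag]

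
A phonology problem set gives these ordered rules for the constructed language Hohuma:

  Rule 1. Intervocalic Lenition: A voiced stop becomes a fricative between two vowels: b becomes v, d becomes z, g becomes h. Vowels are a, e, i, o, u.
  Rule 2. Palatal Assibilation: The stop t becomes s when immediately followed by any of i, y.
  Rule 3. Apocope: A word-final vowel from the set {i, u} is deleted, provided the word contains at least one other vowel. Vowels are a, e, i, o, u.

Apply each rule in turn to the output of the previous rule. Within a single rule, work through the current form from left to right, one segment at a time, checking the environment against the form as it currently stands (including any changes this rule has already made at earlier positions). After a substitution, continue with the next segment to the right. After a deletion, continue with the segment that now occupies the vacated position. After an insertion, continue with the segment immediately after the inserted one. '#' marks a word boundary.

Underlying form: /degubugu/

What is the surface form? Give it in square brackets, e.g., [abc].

Rule 1 Intervocalic Lenition: [degubugu] → [dehuvuhu]
Rule 2 Palatal Assibilation: no change — [dehuvuhu]
Rule 3 Apocope: [dehuvuhu] → [dehuvuh]

[dehuvuh]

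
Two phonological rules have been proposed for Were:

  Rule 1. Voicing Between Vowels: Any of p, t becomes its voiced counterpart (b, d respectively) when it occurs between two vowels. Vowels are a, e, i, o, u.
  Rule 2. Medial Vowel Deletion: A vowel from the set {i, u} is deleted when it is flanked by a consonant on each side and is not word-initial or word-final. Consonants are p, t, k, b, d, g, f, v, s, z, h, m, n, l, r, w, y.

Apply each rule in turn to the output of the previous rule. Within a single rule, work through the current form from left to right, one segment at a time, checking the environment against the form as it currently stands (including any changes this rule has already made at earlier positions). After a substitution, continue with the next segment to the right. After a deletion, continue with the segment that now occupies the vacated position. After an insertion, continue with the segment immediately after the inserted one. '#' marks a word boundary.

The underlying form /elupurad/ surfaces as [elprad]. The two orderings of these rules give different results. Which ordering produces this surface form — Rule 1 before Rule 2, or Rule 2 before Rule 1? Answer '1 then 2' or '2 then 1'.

2 then 1

Order 1 then 2:
  1 Voicing Between Vowels: [elupurad] → [eluburad]
  2 Medial Vowel Deletion: [eluburad] → [elbrad]
  result: [elbrad]
Order 2 then 1:
  2 Medial Vowel Deletion: [elupurad] → [elprad]
  1 Voicing Between Vowels: no change — [elprad]
  result: [elprad]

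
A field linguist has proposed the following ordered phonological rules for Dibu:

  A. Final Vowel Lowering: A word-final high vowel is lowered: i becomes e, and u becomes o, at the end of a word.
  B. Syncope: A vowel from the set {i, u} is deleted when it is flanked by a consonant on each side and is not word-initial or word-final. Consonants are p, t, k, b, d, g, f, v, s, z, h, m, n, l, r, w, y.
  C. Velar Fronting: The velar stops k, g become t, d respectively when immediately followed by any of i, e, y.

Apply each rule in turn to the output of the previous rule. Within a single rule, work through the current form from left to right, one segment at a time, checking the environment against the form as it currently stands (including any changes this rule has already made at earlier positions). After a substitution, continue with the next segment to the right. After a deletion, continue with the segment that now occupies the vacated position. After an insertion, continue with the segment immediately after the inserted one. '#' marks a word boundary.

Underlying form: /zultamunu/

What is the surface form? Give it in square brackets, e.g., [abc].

A Final Vowel Lowering: [zultamunu] → [zultamuno]
B Syncope: [zultamuno] → [zltamno]
C Velar Fronting: no change — [zltamno]

[zltamno]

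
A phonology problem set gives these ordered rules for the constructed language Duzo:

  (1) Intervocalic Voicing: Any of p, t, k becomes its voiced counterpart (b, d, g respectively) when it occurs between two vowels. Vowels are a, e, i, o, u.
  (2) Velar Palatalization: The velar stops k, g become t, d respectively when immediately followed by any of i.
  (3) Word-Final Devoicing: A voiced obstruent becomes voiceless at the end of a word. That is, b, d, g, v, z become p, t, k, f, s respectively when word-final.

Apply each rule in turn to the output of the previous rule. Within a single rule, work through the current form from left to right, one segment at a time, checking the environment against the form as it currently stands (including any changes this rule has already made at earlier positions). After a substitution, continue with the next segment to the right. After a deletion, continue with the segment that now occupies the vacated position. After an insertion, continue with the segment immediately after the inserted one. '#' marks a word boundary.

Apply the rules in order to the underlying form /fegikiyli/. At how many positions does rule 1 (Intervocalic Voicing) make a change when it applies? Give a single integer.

(1) Intervocalic Voicing: [fegikiyli] → [fegigiyli]
(2) Velar Palatalization: [fegigiyli] → [fedidiyli]
(3) Word-Final Devoicing: no change — [fedidiyli]
Rule 1 changed 1 position(s).

1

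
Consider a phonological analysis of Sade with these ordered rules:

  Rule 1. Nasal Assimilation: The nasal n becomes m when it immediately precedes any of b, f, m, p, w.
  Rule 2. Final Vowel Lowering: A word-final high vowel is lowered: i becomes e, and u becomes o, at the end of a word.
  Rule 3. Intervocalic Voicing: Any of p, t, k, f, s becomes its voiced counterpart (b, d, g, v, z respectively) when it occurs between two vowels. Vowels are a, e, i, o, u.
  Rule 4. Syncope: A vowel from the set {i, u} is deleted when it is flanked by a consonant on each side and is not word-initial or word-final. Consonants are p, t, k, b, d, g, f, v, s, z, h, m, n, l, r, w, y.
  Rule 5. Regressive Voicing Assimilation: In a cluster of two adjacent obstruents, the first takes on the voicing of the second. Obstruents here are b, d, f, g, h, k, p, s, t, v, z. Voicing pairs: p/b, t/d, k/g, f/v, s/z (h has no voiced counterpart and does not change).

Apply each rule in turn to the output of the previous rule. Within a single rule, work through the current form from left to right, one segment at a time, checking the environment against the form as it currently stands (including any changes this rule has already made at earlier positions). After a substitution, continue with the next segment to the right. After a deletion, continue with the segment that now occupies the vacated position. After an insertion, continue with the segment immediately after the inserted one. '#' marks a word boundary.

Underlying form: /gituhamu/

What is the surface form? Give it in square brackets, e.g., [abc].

Rule 1 Nasal Assimilation: no change — [gituhamu]
Rule 2 Final Vowel Lowering: [gituhamu] → [gituhamo]
Rule 3 Intervocalic Voicing: [gituhamo] → [giduhamo]
Rule 4 Syncope: [giduhamo] → [gdhamo]
Rule 5 Regressive Voicing Assimilation: [gdhamo] → [gthamo]

[gthamo]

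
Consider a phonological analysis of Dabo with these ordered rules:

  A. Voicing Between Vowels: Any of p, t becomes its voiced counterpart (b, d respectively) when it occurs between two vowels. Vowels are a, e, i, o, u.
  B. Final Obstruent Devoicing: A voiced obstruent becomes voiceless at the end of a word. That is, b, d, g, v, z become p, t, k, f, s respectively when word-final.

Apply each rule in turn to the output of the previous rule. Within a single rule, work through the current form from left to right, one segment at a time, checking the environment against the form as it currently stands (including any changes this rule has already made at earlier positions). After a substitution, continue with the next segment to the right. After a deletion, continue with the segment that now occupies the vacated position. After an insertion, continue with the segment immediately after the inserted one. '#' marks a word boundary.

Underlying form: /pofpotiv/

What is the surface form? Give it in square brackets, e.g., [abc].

[pofpodif]

A Voicing Between Vowels: [pofpotiv] → [pofpodiv]
B Final Obstruent Devoicing: [pofpodiv] → [pofpodif]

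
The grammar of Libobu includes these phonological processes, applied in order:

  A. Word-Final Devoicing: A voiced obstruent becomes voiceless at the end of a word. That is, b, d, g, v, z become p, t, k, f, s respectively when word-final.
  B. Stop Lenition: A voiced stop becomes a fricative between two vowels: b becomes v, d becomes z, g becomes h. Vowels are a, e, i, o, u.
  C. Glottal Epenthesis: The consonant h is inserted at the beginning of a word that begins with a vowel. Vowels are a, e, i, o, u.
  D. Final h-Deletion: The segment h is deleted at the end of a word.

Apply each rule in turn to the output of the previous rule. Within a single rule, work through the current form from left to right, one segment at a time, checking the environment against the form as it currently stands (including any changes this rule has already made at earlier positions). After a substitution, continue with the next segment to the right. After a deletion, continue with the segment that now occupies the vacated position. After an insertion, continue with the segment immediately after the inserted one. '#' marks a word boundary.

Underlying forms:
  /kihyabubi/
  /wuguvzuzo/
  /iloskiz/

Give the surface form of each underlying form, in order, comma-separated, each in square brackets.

[kihyavuvi], [wuhuvzuzo], [hiloskis]

/kihyabubi/:
  A Word-Final Devoicing: no change — [kihyabubi]
  B Stop Lenition: [kihyabubi] → [kihyavuvi]
  C Glottal Epenthesis: no change — [kihyavuvi]
  D Final h-Deletion: no change — [kihyavuvi]
/wuguvzuzo/:
  A Word-Final Devoicing: no change — [wuguvzuzo]
  B Stop Lenition: [wuguvzuzo] → [wuhuvzuzo]
  C Glottal Epenthesis: no change — [wuhuvzuzo]
  D Final h-Deletion: no change — [wuhuvzuzo]
/iloskiz/:
  A Word-Final Devoicing: [iloskiz] → [iloskis]
  B Stop Lenition: no change — [iloskis]
  C Glottal Epenthesis: [iloskis] → [hiloskis]
  D Final h-Deletion: no change — [hiloskis]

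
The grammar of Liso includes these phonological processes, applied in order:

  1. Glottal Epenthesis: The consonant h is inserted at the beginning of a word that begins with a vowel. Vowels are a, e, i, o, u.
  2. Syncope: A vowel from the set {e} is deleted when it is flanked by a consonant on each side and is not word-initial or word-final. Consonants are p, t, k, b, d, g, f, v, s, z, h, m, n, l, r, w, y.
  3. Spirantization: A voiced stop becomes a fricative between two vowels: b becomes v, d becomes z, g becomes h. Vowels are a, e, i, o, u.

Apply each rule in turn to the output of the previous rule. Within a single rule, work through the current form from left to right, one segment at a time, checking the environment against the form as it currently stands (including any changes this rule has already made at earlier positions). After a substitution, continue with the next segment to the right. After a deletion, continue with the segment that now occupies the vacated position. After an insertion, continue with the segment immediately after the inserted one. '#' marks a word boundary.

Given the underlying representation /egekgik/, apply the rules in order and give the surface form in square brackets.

1 Glottal Epenthesis: [egekgik] → [hegekgik]
2 Syncope: [hegekgik] → [hgkgik]
3 Spirantization: no change — [hgkgik]

[hgkgik]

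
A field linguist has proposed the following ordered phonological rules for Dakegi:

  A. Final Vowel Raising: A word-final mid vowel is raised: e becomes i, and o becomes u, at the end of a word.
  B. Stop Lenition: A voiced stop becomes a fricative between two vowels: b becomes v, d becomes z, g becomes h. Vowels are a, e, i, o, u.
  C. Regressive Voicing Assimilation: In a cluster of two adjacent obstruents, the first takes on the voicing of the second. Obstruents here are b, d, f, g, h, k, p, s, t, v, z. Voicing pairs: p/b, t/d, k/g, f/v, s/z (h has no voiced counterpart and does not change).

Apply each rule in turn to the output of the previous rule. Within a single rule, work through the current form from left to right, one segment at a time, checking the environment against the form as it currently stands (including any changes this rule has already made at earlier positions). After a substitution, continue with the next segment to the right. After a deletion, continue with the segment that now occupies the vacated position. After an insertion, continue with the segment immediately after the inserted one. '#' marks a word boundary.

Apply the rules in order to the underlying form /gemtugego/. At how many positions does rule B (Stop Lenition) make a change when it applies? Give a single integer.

A Final Vowel Raising: [gemtugego] → [gemtugegu]
B Stop Lenition: [gemtugegu] → [gemtuhehu]
C Regressive Voicing Assimilation: no change — [gemtuhehu]
Rule B changed 2 position(s).

2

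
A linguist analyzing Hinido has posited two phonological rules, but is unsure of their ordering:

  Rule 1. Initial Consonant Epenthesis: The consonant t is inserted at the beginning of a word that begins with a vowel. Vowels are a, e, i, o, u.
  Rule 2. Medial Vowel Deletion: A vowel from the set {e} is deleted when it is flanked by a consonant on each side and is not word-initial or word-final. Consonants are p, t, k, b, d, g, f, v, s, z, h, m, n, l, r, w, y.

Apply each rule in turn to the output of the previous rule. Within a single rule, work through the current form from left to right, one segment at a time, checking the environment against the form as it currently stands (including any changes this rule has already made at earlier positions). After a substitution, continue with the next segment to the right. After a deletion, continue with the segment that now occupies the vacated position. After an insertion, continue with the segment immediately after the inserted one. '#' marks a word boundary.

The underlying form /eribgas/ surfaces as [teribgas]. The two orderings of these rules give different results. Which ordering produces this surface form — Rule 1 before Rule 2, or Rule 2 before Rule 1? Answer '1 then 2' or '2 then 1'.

Order 1 then 2:
  1 Initial Consonant Epenthesis: [eribgas] → [teribgas]
  2 Medial Vowel Deletion: [teribgas] → [tribgas]
  result: [tribgas]
Order 2 then 1:
  2 Medial Vowel Deletion: no change — [eribgas]
  1 Initial Consonant Epenthesis: [eribgas] → [teribgas]
  result: [teribgas]

2 then 1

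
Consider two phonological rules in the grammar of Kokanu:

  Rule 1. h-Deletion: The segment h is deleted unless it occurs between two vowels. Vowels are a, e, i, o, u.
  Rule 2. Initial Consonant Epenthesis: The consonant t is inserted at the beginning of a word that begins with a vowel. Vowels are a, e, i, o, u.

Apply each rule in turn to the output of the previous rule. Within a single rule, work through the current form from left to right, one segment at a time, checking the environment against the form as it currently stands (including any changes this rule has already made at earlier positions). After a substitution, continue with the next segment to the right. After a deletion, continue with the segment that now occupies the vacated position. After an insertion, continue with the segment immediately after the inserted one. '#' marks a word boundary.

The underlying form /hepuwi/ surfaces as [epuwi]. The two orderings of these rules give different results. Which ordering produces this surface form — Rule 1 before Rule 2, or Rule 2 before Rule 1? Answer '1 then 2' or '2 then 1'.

2 then 1

Order 1 then 2:
  1 h-Deletion: [hepuwi] → [epuwi]
  2 Initial Consonant Epenthesis: [epuwi] → [tepuwi]
  result: [tepuwi]
Order 2 then 1:
  2 Initial Consonant Epenthesis: no change — [hepuwi]
  1 h-Deletion: [hepuwi] → [epuwi]
  result: [epuwi]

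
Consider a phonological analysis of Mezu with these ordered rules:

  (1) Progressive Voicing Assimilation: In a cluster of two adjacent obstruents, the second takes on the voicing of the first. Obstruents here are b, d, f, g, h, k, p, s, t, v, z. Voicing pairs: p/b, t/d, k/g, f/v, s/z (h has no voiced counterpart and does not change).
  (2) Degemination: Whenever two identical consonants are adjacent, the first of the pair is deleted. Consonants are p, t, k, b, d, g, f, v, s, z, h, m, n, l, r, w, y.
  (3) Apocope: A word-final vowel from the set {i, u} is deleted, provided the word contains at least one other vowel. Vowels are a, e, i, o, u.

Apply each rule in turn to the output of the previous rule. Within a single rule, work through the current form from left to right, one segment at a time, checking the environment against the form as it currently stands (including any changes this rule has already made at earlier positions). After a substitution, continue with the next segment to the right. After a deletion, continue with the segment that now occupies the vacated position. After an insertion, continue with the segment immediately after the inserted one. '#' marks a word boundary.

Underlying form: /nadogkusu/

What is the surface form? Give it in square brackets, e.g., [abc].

(1) Progressive Voicing Assimilation: [nadogkusu] → [nadoggusu]
(2) Degemination: [nadoggusu] → [nadogusu]
(3) Apocope: [nadogusu] → [nadogus]

[nadogus]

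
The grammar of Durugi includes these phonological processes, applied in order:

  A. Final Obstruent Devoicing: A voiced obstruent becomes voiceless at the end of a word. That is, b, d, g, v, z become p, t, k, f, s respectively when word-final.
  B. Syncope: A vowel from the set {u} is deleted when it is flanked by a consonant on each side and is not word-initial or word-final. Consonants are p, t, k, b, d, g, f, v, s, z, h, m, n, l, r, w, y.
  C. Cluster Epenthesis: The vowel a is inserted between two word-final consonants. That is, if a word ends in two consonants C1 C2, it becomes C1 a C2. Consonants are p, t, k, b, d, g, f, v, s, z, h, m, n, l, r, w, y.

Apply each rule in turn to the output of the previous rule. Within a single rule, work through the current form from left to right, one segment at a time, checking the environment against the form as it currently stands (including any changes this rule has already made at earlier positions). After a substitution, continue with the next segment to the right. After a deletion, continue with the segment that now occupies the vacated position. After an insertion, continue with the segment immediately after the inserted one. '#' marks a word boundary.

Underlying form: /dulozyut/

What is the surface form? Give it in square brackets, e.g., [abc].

[dlozyat]

A Final Obstruent Devoicing: no change — [dulozyut]
B Syncope: [dulozyut] → [dlozyt]
C Cluster Epenthesis: [dlozyt] → [dlozyat]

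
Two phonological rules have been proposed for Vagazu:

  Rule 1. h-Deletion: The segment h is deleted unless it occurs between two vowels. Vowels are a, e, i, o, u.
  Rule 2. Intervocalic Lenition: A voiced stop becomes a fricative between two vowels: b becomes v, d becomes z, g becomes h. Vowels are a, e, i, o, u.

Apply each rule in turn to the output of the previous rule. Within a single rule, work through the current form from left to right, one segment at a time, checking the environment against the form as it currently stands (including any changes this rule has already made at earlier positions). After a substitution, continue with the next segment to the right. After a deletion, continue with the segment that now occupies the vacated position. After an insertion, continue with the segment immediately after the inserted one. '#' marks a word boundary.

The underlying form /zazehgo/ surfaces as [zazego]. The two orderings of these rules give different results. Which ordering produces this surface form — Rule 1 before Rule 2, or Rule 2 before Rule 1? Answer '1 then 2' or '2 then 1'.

Order 1 then 2:
  1 h-Deletion: [zazehgo] → [zazego]
  2 Intervocalic Lenition: [zazego] → [zazeho]
  result: [zazeho]
Order 2 then 1:
  2 Intervocalic Lenition: no change — [zazehgo]
  1 h-Deletion: [zazehgo] → [zazego]
  result: [zazego]

2 then 1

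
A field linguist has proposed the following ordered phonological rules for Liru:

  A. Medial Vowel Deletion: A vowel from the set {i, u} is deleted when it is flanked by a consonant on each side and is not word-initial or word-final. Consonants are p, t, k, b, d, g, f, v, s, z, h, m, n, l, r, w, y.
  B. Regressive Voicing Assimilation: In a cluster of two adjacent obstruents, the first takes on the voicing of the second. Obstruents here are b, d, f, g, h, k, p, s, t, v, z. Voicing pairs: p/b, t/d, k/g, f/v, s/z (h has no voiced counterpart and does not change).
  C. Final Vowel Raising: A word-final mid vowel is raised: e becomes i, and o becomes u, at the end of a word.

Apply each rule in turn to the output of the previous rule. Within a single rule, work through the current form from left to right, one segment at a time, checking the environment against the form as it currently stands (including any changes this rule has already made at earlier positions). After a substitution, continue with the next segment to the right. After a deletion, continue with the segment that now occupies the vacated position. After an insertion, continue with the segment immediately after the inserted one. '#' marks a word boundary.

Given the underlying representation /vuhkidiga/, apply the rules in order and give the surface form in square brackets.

A Medial Vowel Deletion: [vuhkidiga] → [vhkdga]
B Regressive Voicing Assimilation: [vhkdga] → [fhgdga]
C Final Vowel Raising: no change — [fhgdga]

[fhgdga]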